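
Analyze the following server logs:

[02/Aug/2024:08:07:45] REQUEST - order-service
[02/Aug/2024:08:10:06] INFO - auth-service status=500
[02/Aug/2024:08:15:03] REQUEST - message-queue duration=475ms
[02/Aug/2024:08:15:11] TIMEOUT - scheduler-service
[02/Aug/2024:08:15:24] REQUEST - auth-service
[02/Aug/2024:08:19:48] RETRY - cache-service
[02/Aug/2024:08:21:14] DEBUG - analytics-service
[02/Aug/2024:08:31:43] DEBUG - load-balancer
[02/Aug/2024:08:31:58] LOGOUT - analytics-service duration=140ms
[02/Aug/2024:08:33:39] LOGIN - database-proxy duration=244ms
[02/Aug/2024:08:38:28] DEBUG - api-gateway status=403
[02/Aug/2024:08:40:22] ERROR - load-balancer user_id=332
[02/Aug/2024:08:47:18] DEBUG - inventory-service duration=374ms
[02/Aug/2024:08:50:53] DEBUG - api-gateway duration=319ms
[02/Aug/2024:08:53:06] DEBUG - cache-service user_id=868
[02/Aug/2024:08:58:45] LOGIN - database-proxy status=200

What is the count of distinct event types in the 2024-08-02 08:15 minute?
2

To count unique event types:

1. Filter events in the minute starting at 2024-08-02 08:15
2. Extract event types from matching entries
3. Count unique types: 2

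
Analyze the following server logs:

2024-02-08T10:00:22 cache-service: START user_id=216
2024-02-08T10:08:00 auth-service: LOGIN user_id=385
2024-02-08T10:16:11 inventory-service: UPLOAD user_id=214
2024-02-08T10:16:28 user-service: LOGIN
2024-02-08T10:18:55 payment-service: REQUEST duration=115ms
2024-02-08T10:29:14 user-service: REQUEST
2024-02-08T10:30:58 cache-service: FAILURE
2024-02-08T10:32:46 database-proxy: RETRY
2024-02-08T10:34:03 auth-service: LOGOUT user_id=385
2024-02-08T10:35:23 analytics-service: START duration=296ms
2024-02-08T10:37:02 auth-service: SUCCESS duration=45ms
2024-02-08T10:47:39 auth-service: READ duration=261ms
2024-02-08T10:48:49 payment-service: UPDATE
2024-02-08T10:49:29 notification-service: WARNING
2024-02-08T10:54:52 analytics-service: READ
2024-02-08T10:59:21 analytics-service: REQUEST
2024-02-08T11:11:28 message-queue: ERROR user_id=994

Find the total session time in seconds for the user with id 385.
1563

To calculate session duration:

1. Find LOGIN event for user_id=385: 2024-02-08T10:08:00
2. Find LOGOUT event for user_id=385: 2024-02-08T10:34:03
3. Session duration: 2024-02-08T10:34:03 - 2024-02-08T10:08:00 = 1563 seconds (26 minutes)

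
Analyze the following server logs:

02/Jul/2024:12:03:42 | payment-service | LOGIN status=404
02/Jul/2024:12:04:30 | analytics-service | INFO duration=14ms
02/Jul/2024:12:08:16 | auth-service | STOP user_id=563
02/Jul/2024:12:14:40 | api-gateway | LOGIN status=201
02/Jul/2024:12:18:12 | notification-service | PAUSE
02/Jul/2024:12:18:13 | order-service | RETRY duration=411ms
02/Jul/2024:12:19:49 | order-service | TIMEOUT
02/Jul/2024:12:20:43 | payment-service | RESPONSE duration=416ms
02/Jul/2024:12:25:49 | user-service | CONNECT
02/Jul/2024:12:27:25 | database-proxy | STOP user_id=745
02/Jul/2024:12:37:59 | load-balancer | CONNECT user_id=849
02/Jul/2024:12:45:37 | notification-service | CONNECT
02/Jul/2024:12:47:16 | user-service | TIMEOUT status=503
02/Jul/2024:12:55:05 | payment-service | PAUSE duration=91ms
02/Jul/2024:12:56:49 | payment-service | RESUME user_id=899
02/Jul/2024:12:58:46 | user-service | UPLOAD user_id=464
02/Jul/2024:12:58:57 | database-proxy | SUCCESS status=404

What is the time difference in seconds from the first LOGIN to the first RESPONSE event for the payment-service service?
1021

To find the time between events:

1. Locate the first LOGIN event for payment-service: 02/Jul/2024:12:03:42
2. Locate the first RESPONSE event for payment-service: 02/Jul/2024:12:20:43
3. Calculate the difference: 02/Jul/2024:12:20:43 - 02/Jul/2024:12:03:42 = 1021 seconds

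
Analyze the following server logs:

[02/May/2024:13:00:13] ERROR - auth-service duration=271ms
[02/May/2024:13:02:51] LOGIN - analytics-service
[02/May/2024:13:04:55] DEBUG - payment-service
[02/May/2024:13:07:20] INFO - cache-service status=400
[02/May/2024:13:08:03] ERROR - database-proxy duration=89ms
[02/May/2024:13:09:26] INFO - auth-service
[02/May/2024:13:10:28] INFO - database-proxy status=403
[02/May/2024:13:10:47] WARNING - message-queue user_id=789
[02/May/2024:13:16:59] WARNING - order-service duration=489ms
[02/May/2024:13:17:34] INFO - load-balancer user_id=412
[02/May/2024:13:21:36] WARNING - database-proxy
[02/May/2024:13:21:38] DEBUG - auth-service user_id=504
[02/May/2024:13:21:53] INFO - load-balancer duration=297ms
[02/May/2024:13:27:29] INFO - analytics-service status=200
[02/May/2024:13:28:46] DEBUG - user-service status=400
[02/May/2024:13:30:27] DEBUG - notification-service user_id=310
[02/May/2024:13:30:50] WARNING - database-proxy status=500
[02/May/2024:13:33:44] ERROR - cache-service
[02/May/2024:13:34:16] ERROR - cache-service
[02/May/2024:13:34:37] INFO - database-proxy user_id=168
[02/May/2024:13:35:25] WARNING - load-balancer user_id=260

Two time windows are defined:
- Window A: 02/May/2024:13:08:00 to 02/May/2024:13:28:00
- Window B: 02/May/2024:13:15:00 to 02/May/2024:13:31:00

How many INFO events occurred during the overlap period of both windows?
3

To find overlap events:

1. Window A: 02/May/2024:13:08:00 to 02/May/2024:13:28:00
2. Window B: 02/May/2024:13:15:00 to 02/May/2024:13:31:00
3. Overlap period: 02/May/2024:13:15:00 to 02/May/2024:13:28:00
4. Count INFO events in overlap: 3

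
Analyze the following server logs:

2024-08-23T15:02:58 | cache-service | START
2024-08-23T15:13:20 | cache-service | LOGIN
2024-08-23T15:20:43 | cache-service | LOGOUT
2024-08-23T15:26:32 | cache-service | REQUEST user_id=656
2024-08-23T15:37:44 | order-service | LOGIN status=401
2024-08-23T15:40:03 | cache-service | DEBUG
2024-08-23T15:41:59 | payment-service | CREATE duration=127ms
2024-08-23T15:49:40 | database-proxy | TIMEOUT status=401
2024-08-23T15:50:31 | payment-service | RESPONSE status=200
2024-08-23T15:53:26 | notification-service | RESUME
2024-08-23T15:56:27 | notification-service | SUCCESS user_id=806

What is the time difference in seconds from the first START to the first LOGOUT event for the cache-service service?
1065

To find the time between events:

1. Locate the first START event for cache-service: 2024-08-23T15:02:58
2. Locate the first LOGOUT event for cache-service: 2024-08-23T15:20:43
3. Calculate the difference: 2024-08-23T15:20:43 - 2024-08-23T15:02:58 = 1065 seconds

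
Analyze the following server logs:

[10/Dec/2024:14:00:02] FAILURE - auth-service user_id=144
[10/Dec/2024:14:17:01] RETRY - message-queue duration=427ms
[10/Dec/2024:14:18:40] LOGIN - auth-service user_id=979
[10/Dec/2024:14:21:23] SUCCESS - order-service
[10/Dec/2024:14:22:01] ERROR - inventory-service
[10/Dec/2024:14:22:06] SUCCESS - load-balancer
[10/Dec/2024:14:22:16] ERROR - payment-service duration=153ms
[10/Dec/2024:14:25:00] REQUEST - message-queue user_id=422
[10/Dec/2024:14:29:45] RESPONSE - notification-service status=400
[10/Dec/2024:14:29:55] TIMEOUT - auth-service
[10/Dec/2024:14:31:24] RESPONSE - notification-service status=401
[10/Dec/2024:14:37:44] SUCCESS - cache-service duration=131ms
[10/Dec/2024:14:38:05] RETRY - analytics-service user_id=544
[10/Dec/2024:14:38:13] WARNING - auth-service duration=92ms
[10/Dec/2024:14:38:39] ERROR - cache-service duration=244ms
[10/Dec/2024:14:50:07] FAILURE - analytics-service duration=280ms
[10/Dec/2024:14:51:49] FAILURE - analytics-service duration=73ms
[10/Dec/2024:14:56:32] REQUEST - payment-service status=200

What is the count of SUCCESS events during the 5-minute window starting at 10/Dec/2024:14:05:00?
0

To count events in the time window:

1. Window boundaries: 10/Dec/2024:14:05:00 to 10/Dec/2024:14:10:00
2. Filter for SUCCESS events within this window
3. Count matching events: 0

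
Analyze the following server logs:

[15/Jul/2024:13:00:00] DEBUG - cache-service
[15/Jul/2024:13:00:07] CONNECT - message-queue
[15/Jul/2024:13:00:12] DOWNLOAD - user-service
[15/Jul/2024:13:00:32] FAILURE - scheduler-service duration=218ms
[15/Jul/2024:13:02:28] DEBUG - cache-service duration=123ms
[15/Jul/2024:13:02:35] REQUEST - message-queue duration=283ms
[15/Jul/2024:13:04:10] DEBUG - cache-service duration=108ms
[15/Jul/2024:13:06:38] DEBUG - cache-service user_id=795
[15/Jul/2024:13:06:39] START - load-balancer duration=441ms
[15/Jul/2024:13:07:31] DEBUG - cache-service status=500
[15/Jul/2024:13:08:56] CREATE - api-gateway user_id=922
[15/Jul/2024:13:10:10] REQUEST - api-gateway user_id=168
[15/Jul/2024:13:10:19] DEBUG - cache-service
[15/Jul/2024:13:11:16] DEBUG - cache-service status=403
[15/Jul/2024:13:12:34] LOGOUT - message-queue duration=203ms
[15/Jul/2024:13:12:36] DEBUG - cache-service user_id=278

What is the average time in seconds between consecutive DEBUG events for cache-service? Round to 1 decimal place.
108.0

To calculate average interval:

1. Find all DEBUG events for cache-service in order
2. Calculate time gaps between consecutive events
3. Compute mean of gaps: 756 / 7 = 108.0 seconds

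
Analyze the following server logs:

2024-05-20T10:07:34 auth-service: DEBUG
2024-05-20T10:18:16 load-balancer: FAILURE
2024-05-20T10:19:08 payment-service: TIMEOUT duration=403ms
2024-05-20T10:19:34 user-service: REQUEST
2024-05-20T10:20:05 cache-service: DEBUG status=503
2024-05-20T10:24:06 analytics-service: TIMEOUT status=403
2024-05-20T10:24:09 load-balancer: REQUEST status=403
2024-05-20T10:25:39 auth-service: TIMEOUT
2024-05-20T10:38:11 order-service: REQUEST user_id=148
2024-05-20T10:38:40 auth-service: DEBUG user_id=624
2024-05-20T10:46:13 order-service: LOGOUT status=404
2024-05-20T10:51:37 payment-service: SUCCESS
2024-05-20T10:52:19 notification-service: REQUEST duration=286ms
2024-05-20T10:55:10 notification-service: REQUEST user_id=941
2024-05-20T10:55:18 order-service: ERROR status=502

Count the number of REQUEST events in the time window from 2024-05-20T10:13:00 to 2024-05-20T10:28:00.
2

To count events in the time window:

1. Window boundaries: 2024-05-20T10:13:00 to 2024-05-20T10:28:00
2. Filter for REQUEST events within this window
3. Count matching events: 2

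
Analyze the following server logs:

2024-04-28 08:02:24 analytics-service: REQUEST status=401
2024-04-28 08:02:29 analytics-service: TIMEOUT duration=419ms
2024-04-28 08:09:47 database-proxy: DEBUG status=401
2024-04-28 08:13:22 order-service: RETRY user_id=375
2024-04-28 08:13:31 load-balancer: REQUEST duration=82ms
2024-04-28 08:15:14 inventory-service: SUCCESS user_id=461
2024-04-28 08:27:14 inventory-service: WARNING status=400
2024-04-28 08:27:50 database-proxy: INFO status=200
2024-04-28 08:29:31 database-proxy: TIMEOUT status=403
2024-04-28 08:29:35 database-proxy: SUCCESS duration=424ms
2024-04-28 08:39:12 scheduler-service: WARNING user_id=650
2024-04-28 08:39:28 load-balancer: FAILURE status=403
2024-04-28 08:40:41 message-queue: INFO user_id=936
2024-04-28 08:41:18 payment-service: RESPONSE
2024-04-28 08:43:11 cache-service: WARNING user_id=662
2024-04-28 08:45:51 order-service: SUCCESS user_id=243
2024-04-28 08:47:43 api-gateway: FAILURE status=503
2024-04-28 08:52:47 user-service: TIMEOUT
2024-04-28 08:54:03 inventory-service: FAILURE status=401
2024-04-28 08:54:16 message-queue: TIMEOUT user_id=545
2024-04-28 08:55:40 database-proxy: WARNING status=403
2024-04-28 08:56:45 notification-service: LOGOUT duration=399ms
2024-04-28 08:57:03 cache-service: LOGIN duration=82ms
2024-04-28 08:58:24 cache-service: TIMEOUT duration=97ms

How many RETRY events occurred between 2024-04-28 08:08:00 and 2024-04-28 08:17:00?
1

To count events in the time window:

1. Window boundaries: 2024-04-28 08:08:00 to 2024-04-28 08:17:00
2. Filter for RETRY events within this window
3. Count matching events: 1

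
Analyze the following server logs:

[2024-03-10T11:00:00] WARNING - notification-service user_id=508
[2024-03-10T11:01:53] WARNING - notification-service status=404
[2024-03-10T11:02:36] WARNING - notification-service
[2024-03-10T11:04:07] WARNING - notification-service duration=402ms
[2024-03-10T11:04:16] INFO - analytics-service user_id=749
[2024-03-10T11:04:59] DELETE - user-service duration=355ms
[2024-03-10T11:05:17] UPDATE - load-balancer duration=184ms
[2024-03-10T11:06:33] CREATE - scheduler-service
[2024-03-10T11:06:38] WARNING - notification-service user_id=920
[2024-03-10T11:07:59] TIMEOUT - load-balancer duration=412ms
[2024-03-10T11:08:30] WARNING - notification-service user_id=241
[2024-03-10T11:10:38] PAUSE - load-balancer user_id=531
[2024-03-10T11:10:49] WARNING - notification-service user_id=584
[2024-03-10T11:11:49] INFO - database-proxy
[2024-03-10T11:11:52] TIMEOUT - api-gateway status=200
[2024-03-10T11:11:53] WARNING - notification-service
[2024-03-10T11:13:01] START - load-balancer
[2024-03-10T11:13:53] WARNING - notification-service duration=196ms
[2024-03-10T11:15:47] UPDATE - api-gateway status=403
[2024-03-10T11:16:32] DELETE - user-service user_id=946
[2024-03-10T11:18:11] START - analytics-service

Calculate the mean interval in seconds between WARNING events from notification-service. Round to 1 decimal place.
104.1

To calculate average interval:

1. Find all WARNING events for notification-service in order
2. Calculate time gaps between consecutive events
3. Compute mean of gaps: 833 / 8 = 104.1 seconds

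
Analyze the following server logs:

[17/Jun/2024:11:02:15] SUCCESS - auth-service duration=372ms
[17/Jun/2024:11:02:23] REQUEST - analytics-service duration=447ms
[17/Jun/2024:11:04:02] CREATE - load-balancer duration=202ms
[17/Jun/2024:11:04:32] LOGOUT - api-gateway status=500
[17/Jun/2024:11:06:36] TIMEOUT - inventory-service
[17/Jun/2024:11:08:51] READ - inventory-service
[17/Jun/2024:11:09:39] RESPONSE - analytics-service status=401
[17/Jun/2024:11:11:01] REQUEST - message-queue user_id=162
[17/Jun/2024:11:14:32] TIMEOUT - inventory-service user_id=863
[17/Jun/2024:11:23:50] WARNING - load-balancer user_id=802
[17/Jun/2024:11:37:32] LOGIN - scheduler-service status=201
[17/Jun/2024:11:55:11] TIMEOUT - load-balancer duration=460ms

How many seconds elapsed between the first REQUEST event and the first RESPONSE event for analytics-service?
436

To find the time between events:

1. Locate the first REQUEST event for analytics-service: 17/Jun/2024:11:02:23
2. Locate the first RESPONSE event for analytics-service: 17/Jun/2024:11:09:39
3. Calculate the difference: 17/Jun/2024:11:09:39 - 17/Jun/2024:11:02:23 = 436 seconds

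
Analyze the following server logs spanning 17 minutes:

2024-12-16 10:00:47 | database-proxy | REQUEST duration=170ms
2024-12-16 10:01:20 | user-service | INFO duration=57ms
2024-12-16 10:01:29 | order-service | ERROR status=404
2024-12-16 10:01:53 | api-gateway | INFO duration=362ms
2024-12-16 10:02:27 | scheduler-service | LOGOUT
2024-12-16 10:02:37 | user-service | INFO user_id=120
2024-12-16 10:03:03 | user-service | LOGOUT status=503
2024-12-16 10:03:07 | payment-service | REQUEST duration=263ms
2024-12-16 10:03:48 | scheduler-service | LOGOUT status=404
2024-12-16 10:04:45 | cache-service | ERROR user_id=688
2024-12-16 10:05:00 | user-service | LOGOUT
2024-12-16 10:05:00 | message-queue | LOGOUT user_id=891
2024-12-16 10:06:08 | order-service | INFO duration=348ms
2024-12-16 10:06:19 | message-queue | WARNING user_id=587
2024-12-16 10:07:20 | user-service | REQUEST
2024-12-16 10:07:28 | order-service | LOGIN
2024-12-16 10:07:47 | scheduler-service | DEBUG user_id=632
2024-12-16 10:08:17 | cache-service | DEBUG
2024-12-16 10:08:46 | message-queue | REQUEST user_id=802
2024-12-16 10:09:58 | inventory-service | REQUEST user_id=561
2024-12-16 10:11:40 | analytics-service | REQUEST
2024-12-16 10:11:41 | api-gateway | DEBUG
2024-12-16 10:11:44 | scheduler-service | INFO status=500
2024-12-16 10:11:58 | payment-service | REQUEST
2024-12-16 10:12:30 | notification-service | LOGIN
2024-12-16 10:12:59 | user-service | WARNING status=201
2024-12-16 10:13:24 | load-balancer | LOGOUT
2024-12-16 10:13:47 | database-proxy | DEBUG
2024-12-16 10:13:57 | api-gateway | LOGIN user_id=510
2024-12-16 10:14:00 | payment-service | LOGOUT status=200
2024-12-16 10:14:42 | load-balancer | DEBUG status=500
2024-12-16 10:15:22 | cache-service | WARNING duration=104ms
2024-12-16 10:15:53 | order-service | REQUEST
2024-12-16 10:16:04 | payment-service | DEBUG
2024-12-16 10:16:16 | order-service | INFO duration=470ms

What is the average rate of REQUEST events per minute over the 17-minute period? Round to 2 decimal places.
0.47

To calculate the rate:

1. Count total REQUEST events: 8
2. Total time period: 17 minutes
3. Rate = 8 / 17 = 0.47 events per minute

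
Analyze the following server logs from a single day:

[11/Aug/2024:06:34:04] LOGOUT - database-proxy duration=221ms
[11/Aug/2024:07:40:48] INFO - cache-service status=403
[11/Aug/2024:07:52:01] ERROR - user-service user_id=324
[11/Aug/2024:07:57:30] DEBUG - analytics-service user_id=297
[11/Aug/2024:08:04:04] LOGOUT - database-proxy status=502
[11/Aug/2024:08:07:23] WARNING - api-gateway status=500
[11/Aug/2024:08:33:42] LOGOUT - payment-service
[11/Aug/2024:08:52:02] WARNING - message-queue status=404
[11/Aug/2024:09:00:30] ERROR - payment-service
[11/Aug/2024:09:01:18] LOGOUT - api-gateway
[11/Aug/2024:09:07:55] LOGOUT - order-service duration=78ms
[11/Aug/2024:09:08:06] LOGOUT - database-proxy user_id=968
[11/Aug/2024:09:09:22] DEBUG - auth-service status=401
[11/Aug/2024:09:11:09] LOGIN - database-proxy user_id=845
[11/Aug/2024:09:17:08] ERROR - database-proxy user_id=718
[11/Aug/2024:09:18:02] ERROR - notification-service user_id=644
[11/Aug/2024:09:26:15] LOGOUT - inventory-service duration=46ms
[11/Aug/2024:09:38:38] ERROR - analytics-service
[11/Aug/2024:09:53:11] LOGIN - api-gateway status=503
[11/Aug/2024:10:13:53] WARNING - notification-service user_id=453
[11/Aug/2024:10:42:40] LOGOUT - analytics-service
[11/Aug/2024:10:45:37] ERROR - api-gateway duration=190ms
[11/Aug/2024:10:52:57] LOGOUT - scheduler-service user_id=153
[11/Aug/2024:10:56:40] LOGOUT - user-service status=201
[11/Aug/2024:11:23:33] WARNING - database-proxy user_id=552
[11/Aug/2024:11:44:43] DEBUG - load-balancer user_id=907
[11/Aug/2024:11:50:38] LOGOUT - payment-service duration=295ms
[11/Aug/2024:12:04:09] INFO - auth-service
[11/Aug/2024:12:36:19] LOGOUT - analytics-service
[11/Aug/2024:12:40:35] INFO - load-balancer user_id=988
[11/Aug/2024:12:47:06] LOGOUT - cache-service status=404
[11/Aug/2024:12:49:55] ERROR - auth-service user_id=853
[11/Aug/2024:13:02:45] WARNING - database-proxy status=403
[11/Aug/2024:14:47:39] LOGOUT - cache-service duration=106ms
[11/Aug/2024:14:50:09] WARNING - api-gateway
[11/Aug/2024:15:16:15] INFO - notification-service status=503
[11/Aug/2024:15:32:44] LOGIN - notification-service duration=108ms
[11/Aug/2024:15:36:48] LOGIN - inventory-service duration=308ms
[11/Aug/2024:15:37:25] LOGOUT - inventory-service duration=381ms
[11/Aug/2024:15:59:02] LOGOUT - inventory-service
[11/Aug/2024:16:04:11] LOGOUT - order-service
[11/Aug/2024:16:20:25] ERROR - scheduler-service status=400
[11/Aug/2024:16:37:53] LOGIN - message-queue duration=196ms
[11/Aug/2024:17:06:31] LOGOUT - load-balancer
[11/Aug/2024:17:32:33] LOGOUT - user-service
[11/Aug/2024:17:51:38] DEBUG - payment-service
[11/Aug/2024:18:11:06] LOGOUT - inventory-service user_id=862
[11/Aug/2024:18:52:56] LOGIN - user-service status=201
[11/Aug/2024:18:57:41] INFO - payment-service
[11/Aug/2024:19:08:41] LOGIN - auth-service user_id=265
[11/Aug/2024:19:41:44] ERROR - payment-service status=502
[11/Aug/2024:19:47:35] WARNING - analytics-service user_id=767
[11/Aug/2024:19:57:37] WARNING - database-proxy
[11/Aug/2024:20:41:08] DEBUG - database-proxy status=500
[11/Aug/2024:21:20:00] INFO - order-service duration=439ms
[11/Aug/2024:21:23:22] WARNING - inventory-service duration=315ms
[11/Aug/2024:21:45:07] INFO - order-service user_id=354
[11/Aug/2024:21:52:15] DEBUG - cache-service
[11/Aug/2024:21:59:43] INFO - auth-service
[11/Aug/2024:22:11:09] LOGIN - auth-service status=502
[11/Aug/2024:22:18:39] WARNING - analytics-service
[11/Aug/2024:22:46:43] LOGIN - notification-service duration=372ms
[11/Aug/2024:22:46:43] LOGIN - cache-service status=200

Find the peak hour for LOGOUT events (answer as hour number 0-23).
9

To find the peak hour:

1. Group all LOGOUT events by hour
2. Count events in each hour
3. Find hour with maximum count
4. Peak hour: 9 (with 4 events)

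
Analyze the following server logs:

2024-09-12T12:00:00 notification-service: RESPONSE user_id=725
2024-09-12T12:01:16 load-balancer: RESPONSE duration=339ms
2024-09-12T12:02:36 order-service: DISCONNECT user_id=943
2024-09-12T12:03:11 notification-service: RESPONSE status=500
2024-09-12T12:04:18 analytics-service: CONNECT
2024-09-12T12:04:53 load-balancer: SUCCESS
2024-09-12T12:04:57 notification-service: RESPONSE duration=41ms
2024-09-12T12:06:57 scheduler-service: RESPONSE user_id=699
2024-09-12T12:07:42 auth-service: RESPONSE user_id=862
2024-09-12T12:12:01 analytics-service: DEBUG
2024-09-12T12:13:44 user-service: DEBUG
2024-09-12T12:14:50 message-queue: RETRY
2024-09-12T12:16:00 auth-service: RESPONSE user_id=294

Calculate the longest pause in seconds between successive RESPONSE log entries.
498

To find the longest gap:

1. Extract all RESPONSE events in chronological order
2. Calculate time differences between consecutive events
3. Find the maximum difference
4. Longest gap: 498 seconds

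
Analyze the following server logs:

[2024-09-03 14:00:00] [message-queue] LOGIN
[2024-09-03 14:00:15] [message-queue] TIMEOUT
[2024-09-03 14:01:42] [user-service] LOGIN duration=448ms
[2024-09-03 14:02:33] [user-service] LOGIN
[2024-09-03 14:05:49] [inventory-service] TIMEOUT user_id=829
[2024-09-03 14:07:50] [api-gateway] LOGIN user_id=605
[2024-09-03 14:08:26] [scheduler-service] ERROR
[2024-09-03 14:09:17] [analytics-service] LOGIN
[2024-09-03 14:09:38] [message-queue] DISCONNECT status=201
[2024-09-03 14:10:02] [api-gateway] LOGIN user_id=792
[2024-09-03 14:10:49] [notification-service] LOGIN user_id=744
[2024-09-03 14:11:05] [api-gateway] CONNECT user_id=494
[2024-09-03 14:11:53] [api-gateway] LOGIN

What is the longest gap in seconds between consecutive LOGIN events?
317

To find the longest gap:

1. Extract all LOGIN events in chronological order
2. Calculate time differences between consecutive events
3. Find the maximum difference
4. Longest gap: 317 seconds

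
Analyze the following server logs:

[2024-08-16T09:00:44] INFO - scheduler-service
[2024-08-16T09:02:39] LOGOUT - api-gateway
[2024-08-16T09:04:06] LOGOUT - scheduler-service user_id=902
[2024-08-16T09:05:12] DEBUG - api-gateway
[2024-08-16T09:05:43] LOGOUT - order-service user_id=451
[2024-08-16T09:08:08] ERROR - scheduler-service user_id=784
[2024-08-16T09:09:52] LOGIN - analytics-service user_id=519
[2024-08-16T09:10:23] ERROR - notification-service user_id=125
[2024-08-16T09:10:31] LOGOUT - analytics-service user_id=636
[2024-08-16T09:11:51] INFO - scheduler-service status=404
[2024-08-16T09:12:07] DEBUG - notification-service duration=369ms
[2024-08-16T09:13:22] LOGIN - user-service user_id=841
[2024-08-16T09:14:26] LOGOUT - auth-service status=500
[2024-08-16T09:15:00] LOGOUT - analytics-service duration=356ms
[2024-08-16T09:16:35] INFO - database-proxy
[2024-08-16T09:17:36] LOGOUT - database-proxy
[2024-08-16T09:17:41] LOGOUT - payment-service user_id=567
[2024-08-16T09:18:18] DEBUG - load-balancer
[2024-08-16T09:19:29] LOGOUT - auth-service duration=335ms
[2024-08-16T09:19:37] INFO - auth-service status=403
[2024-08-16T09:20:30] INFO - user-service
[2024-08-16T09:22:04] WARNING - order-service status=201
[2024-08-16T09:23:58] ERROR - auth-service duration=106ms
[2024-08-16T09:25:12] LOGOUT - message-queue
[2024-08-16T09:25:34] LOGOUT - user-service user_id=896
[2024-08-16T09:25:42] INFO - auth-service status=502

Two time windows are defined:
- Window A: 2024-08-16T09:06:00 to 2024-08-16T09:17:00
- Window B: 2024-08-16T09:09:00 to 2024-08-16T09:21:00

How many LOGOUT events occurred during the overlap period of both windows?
3

To find overlap events:

1. Window A: 2024-08-16T09:06:00 to 2024-08-16T09:17:00
2. Window B: 2024-08-16T09:09:00 to 2024-08-16T09:21:00
3. Overlap period: 2024-08-16T09:09:00 to 2024-08-16T09:17:00
4. Count LOGOUT events in overlap: 3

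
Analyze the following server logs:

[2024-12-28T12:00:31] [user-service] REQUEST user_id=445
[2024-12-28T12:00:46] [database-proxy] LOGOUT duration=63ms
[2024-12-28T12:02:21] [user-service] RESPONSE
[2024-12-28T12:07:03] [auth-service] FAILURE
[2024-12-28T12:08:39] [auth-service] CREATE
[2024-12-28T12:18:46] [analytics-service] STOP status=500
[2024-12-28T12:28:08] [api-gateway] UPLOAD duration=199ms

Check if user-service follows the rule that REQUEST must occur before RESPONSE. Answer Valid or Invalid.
Valid

To validate ordering:

1. Required order: REQUEST → RESPONSE
2. Rule: REQUEST must occur before RESPONSE
3. Check actual order of events for user-service
4. Result: Valid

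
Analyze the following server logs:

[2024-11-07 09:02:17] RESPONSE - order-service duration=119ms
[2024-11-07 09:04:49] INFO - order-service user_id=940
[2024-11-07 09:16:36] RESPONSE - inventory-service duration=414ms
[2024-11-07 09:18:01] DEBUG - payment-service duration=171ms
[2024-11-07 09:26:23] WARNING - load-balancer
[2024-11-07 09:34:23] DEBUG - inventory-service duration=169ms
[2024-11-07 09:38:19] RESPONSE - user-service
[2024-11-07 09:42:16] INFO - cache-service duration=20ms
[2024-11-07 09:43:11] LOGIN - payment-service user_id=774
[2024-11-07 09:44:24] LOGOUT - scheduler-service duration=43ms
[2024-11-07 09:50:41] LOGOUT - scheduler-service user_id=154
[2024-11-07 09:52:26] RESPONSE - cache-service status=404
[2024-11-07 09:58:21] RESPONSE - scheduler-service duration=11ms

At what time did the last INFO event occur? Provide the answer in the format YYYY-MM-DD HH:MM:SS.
2024-11-07 09:42:16

To find the last event:

1. Filter for all INFO events
2. Sort by timestamp
3. Select the last one
4. Timestamp: 2024-11-07 09:42:16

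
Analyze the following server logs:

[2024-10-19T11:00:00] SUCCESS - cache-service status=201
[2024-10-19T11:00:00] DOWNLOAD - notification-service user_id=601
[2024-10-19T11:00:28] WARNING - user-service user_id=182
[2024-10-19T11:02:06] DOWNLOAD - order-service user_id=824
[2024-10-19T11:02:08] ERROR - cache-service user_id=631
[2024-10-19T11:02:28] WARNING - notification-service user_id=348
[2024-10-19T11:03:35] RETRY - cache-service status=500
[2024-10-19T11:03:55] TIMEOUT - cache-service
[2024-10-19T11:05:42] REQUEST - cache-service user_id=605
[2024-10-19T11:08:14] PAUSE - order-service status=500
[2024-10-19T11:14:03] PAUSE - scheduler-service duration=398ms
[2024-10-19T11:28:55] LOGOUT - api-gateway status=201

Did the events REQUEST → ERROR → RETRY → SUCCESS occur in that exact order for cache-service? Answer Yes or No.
No

To verify sequence order:

1. Find all events in sequence REQUEST → ERROR → RETRY → SUCCESS for cache-service
2. Extract their timestamps
3. Check if timestamps are in ascending order
4. Result: No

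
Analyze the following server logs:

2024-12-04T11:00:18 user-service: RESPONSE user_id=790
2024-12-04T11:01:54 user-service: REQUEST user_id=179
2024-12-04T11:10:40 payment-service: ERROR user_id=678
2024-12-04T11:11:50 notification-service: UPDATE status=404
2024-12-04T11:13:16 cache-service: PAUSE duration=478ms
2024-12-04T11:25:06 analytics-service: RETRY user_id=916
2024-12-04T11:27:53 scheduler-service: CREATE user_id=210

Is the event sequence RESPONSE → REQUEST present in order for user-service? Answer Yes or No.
Yes

To verify sequence order:

1. Find all events in sequence RESPONSE → REQUEST for user-service
2. Extract their timestamps
3. Check if timestamps are in ascending order
4. Result: Yes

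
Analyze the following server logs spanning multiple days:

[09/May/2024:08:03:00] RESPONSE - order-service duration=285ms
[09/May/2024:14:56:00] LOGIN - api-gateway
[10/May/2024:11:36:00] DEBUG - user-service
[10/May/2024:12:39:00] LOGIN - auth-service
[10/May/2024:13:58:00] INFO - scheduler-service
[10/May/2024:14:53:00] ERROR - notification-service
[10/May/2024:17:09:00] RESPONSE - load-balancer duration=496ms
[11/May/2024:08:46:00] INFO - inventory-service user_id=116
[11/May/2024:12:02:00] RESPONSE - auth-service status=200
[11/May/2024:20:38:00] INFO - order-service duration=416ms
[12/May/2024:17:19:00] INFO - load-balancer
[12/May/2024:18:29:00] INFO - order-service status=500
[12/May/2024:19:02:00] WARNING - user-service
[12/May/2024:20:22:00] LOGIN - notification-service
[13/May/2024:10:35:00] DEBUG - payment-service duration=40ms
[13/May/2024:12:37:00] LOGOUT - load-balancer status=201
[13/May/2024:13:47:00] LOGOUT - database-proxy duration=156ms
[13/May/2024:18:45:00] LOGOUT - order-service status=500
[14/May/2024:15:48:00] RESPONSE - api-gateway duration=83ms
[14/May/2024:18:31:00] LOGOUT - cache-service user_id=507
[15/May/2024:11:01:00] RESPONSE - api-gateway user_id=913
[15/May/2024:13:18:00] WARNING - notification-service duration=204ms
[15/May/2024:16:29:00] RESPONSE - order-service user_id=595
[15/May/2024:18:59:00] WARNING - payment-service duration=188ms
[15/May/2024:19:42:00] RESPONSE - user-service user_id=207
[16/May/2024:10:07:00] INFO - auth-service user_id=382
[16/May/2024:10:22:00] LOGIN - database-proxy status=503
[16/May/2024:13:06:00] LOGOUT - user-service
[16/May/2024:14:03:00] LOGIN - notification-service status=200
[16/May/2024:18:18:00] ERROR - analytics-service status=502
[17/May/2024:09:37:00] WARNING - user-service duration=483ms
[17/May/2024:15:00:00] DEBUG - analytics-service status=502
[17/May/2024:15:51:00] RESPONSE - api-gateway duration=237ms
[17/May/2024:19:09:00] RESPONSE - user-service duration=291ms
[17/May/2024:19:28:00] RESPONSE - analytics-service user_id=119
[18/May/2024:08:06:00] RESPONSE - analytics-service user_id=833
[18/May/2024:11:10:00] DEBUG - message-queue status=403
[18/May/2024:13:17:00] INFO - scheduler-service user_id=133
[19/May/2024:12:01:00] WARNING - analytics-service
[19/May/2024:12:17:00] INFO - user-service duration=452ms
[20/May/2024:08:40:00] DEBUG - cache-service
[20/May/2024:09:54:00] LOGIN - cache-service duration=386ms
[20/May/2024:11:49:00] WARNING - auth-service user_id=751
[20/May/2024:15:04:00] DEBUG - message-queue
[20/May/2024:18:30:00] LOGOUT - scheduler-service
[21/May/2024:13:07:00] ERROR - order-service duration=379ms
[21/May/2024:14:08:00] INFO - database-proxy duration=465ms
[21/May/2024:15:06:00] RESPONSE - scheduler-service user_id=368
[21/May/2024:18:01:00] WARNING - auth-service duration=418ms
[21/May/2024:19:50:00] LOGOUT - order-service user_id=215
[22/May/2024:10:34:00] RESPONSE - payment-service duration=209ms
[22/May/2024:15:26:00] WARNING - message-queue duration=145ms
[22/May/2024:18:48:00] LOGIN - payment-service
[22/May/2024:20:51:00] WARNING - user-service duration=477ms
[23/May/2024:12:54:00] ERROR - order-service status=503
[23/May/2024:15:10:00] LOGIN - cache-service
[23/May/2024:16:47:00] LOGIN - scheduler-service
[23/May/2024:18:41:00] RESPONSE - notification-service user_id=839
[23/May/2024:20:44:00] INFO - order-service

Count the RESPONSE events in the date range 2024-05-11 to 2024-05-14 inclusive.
2

To filter by date range:

1. Date range: 2024-05-11 through 2024-05-14, both dates inclusive
2. Filter for RESPONSE events whose date falls in this range
3. Count matching events: 2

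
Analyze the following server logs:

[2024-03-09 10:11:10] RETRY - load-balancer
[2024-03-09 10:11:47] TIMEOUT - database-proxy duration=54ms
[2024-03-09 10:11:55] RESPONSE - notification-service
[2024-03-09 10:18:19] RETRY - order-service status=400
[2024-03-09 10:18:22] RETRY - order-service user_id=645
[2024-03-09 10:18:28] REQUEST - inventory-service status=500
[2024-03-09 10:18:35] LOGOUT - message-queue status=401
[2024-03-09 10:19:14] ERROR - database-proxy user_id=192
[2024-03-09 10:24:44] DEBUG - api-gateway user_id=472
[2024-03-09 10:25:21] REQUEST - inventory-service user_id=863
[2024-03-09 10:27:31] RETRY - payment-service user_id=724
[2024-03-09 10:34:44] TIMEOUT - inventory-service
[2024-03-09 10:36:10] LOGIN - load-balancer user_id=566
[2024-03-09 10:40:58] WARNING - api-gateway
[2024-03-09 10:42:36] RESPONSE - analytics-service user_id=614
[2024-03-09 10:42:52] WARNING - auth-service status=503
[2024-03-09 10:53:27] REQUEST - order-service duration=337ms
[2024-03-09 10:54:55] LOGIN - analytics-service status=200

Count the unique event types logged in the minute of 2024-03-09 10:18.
3

To count unique event types:

1. Filter events in the minute starting at 2024-03-09 10:18
2. Extract event types from matching entries
3. Count unique types: 3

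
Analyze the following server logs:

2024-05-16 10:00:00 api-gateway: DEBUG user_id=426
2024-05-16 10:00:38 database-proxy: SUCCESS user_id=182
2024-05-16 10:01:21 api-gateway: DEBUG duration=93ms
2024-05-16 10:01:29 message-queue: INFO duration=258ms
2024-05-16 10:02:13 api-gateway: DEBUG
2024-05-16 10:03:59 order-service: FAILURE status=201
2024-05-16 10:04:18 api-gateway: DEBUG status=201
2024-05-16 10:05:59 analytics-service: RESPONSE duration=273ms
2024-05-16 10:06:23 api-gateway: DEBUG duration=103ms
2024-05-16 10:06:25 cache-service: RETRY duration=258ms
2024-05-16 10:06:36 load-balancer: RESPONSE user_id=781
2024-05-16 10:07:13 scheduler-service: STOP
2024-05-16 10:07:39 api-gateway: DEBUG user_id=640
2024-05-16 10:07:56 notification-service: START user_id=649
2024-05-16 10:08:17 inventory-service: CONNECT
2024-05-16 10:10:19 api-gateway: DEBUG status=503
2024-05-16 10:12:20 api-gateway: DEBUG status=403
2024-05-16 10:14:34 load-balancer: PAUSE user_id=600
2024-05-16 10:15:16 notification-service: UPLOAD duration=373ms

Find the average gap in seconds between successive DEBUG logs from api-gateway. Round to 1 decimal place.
105.7

To calculate average interval:

1. Find all DEBUG events for api-gateway in order
2. Calculate time gaps between consecutive events
3. Compute mean of gaps: 740 / 7 = 105.7 seconds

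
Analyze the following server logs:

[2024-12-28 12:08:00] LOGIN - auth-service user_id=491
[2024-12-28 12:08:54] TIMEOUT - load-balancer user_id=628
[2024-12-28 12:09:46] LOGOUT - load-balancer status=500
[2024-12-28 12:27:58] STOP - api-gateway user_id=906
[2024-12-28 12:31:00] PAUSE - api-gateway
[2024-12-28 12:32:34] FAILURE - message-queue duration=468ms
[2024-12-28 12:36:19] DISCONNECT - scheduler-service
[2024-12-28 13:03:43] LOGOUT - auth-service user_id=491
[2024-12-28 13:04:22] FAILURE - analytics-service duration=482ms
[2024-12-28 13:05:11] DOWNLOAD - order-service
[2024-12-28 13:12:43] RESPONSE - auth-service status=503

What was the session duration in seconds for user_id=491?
3343

To calculate session duration:

1. Find LOGIN event for user_id=491: 2024-12-28 12:08:00
2. Find LOGOUT event for user_id=491: 2024-12-28 13:03:43
3. Session duration: 2024-12-28 13:03:43 - 2024-12-28 12:08:00 = 3343 seconds (55 minutes)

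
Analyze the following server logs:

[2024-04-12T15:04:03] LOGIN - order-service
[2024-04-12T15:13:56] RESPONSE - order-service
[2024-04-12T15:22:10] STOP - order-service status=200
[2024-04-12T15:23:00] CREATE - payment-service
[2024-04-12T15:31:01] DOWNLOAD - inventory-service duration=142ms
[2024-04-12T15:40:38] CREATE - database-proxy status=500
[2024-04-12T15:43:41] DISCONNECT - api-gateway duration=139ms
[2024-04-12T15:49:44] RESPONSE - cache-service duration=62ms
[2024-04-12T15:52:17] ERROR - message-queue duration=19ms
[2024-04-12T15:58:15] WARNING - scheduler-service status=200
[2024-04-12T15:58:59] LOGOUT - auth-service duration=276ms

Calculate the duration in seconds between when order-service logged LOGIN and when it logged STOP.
1087

To find the time between events:

1. Locate the first LOGIN event for order-service: 2024-04-12T15:04:03
2. Locate the first STOP event for order-service: 2024-04-12T15:22:10
3. Calculate the difference: 2024-04-12T15:22:10 - 2024-04-12T15:04:03 = 1087 seconds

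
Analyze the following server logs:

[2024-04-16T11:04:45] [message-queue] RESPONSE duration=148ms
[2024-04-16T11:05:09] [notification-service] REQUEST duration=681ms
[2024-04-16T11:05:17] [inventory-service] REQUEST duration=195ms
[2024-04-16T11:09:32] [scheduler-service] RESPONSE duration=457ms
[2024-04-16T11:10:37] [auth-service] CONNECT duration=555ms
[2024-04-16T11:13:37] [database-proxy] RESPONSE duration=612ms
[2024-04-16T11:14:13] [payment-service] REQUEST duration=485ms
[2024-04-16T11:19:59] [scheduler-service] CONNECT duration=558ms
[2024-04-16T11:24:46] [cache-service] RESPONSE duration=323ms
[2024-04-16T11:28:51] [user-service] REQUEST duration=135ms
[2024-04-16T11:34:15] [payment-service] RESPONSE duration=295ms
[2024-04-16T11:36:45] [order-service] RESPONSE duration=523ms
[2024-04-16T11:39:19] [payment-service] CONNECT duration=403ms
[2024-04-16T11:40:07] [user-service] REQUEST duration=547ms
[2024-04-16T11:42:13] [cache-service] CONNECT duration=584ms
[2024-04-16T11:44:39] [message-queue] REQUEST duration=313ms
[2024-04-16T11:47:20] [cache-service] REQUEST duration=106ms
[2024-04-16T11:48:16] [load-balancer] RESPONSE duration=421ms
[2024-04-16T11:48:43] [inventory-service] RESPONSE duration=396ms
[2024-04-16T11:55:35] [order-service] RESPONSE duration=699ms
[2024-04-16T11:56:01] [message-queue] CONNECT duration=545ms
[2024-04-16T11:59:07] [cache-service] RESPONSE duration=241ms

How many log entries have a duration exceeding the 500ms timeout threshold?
9

To count timeouts:

1. Threshold: 500ms
2. Extract duration from each log entry
3. Count entries where duration > 500
4. Timeout count: 9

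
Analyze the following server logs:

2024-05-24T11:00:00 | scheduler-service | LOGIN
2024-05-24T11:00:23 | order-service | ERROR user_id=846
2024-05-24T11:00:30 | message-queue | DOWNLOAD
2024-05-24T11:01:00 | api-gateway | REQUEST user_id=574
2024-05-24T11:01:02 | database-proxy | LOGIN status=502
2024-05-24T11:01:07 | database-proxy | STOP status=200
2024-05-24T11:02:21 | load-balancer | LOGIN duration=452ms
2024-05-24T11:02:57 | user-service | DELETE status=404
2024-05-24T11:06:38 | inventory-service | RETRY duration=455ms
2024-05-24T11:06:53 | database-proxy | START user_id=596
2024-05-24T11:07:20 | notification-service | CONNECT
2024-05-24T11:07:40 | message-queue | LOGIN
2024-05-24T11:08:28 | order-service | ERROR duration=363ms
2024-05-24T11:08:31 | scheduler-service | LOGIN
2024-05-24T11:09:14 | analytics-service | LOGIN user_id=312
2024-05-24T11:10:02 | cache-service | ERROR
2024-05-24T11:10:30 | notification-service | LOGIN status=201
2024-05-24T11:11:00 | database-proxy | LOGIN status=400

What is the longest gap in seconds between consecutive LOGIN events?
319

To find the longest gap:

1. Extract all LOGIN events in chronological order
2. Calculate time differences between consecutive events
3. Find the maximum difference
4. Longest gap: 319 seconds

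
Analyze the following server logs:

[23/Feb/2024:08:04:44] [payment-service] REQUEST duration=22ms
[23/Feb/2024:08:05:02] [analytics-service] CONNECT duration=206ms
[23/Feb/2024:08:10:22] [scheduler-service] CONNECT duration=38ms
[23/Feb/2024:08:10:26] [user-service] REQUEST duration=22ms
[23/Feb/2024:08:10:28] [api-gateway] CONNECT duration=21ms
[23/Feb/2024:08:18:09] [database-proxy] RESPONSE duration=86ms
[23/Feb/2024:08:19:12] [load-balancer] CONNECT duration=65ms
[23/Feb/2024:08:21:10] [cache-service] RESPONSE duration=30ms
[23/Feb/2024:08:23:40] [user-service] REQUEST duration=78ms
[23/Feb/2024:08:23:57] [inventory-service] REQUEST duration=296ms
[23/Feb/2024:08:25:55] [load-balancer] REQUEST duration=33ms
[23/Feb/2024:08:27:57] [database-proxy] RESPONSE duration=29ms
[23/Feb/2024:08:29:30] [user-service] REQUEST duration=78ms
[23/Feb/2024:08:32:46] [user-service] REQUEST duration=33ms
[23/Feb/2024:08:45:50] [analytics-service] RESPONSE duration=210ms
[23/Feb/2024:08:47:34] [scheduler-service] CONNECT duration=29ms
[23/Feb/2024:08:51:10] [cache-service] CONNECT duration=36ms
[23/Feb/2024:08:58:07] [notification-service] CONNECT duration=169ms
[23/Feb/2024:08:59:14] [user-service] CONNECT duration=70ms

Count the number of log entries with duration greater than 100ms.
4

To count timeouts:

1. Threshold: 100ms
2. Extract duration from each log entry
3. Count entries where duration > 100
4. Timeout count: 4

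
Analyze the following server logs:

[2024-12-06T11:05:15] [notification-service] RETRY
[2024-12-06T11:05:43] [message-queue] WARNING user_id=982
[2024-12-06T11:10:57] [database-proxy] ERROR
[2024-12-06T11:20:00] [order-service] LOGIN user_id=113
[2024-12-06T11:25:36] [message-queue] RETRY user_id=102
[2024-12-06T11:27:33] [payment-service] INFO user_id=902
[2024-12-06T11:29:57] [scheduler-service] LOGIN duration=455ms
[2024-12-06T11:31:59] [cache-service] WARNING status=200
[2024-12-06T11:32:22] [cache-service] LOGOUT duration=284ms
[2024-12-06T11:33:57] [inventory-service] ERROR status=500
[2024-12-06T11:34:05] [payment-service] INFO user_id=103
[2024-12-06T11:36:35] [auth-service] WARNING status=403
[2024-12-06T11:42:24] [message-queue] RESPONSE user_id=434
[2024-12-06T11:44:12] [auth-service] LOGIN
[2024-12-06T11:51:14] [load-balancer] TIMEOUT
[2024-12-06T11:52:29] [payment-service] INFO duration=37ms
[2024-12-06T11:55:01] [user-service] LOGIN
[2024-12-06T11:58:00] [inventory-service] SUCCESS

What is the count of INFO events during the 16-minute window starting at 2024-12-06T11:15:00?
1

To count events in the time window:

1. Window boundaries: 2024-12-06T11:15:00 to 2024-12-06T11:31:00
2. Filter for INFO events within this window
3. Count matching events: 1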